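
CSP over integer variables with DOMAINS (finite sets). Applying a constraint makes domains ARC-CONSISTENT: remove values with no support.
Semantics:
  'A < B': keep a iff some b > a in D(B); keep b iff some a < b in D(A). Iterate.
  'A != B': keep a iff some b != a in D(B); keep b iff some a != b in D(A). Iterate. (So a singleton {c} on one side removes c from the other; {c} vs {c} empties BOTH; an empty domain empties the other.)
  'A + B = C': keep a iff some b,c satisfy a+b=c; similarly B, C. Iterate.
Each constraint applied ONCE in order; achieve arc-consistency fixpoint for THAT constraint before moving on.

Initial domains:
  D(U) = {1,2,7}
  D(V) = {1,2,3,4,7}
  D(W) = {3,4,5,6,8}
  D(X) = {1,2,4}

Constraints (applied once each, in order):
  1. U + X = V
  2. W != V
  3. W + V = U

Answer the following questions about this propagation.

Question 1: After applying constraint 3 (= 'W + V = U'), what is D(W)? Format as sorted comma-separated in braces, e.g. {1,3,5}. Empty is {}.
Answer: {}

Derivation:
Constraint 1 (U + X = V) on D(U)={1,2,7} D(X)={1,2,4} D(V)={1,2,3,4,7}: U {1,2,7}->{1,2}; X {1,2,4}->{1,2}; V {1,2,3,4,7}->{2,3,4}
Constraint 2 (W != V) on D(W)={3,4,5,6,8} D(V)={2,3,4}: no change
Constraint 3 (W + V = U) on D(W)={3,4,5,6,8} D(V)={2,3,4} D(U)={1,2}: W {3,4,5,6,8}->{}; V {2,3,4}->{}; U {1,2}->{}
So after constraint 3: D(W) = {}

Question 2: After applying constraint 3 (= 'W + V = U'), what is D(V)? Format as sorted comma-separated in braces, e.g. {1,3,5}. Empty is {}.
Answer: {}

Derivation:
Constraint 1 (U + X = V) on D(U)={1,2,7} D(X)={1,2,4} D(V)={1,2,3,4,7}: U {1,2,7}->{1,2}; X {1,2,4}->{1,2}; V {1,2,3,4,7}->{2,3,4}
Constraint 2 (W != V) on D(W)={3,4,5,6,8} D(V)={2,3,4}: no change
Constraint 3 (W + V = U) on D(W)={3,4,5,6,8} D(V)={2,3,4} D(U)={1,2}: W {3,4,5,6,8}->{}; V {2,3,4}->{}; U {1,2}->{}
So after constraint 3: D(V) = {}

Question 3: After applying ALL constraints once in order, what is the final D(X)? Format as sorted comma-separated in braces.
Answer: {1,2}

Derivation:
Constraint 1 (U + X = V) on D(U)={1,2,7} D(X)={1,2,4} D(V)={1,2,3,4,7}: U {1,2,7}->{1,2}; X {1,2,4}->{1,2}; V {1,2,3,4,7}->{2,3,4}
Constraint 2 (W != V) on D(W)={3,4,5,6,8} D(V)={2,3,4}: no change
Constraint 3 (W + V = U) on D(W)={3,4,5,6,8} D(V)={2,3,4} D(U)={1,2}: W {3,4,5,6,8}->{}; V {2,3,4}->{}; U {1,2}->{}
So after all 3 constraints: D(X) = {1,2}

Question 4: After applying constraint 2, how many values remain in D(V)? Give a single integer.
Answer: 3

Derivation:
Constraint 1 (U + X = V) on D(U)={1,2,7} D(X)={1,2,4} D(V)={1,2,3,4,7}: U {1,2,7}->{1,2}; X {1,2,4}->{1,2}; V {1,2,3,4,7}->{2,3,4}
Constraint 2 (W != V) on D(W)={3,4,5,6,8} D(V)={2,3,4}: no change
So after constraint 2: D(V)={2,3,4}, size = 3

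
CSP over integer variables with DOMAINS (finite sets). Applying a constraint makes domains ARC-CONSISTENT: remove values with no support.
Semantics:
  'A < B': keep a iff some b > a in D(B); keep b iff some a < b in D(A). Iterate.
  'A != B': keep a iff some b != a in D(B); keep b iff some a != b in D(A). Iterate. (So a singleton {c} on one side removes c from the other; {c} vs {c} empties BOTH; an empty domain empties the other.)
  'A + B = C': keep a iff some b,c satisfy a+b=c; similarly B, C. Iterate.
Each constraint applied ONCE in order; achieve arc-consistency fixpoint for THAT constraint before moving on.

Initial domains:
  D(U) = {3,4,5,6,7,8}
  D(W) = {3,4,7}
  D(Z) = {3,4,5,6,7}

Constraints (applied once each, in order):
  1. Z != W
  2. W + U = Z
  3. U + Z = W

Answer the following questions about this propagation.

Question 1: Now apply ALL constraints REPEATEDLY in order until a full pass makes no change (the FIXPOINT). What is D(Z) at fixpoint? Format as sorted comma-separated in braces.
pass 0 (initial): D(Z)={3,4,5,6,7}
pass 1: U {3,4,5,6,7,8}->{}; W {3,4,7}->{}; Z {3,4,5,6,7}->{}
pass 2: no change
Fixpoint after 2 passes: D(Z) = {}

Answer: {}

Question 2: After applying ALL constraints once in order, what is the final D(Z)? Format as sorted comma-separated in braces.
Constraint 1 (Z != W) on D(Z)={3,4,5,6,7} D(W)={3,4,7}: no change
Constraint 2 (W + U = Z) on D(W)={3,4,7} D(U)={3,4,5,6,7,8} D(Z)={3,4,5,6,7}: W {3,4,7}->{3,4}; U {3,4,5,6,7,8}->{3,4}; Z {3,4,5,6,7}->{6,7}
Constraint 3 (U + Z = W) on D(U)={3,4} D(Z)={6,7} D(W)={3,4}: U {3,4}->{}; Z {6,7}->{}; W {3,4}->{}
So after all 3 constraints: D(Z) = {}

Answer: {}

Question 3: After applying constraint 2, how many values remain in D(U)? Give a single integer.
Constraint 1 (Z != W) on D(Z)={3,4,5,6,7} D(W)={3,4,7}: no change
Constraint 2 (W + U = Z) on D(W)={3,4,7} D(U)={3,4,5,6,7,8} D(Z)={3,4,5,6,7}: W {3,4,7}->{3,4}; U {3,4,5,6,7,8}->{3,4}; Z {3,4,5,6,7}->{6,7}
So after constraint 2: D(U)={3,4}, size = 2

Answer: 2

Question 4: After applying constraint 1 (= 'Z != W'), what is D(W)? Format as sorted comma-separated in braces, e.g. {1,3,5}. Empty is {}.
Constraint 1 (Z != W) on D(Z)={3,4,5,6,7} D(W)={3,4,7}: no change
So after constraint 1: D(W) = {3,4,7}

Answer: {3,4,7}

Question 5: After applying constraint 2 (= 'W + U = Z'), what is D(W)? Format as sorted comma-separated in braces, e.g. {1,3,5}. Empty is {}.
Constraint 1 (Z != W) on D(Z)={3,4,5,6,7} D(W)={3,4,7}: no change
Constraint 2 (W + U = Z) on D(W)={3,4,7} D(U)={3,4,5,6,7,8} D(Z)={3,4,5,6,7}: W {3,4,7}->{3,4}; U {3,4,5,6,7,8}->{3,4}; Z {3,4,5,6,7}->{6,7}
So after constraint 2: D(W) = {3,4}

Answer: {3,4}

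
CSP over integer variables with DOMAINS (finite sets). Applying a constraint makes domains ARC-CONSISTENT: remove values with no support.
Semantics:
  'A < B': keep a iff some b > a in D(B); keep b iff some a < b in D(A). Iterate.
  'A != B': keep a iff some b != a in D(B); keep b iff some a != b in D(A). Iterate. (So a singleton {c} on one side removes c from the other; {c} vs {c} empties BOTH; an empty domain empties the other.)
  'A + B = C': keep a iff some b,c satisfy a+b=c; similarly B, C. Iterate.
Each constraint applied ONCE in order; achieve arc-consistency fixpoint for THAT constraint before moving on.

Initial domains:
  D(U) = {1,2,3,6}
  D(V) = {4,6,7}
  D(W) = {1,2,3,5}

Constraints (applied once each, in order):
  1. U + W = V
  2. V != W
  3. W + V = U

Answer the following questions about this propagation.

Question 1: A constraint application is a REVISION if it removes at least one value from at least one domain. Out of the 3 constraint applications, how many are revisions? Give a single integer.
Constraint 1 (U + W = V) on D(U)={1,2,3,6} D(W)={1,2,3,5} D(V)={4,6,7}: no change => not a revision
Constraint 2 (V != W) on D(V)={4,6,7} D(W)={1,2,3,5}: no change => not a revision
Constraint 3 (W + V = U) on D(W)={1,2,3,5} D(V)={4,6,7} D(U)={1,2,3,6}: W {1,2,3,5}->{2}; V {4,6,7}->{4}; U {1,2,3,6}->{6} => REVISION
Total revisions = 1

Answer: 1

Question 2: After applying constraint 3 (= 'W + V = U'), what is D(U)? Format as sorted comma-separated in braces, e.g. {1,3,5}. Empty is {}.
Answer: {6}

Derivation:
Constraint 1 (U + W = V) on D(U)={1,2,3,6} D(W)={1,2,3,5} D(V)={4,6,7}: no change
Constraint 2 (V != W) on D(V)={4,6,7} D(W)={1,2,3,5}: no change
Constraint 3 (W + V = U) on D(W)={1,2,3,5} D(V)={4,6,7} D(U)={1,2,3,6}: W {1,2,3,5}->{2}; V {4,6,7}->{4}; U {1,2,3,6}->{6}
So after constraint 3: D(U) = {6}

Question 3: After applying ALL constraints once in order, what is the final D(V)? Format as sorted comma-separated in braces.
Constraint 1 (U + W = V) on D(U)={1,2,3,6} D(W)={1,2,3,5} D(V)={4,6,7}: no change
Constraint 2 (V != W) on D(V)={4,6,7} D(W)={1,2,3,5}: no change
Constraint 3 (W + V = U) on D(W)={1,2,3,5} D(V)={4,6,7} D(U)={1,2,3,6}: W {1,2,3,5}->{2}; V {4,6,7}->{4}; U {1,2,3,6}->{6}
So after all 3 constraints: D(V) = {4}

Answer: {4}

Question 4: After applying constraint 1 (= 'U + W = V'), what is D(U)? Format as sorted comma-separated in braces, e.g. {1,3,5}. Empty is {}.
Answer: {1,2,3,6}

Derivation:
Constraint 1 (U + W = V) on D(U)={1,2,3,6} D(W)={1,2,3,5} D(V)={4,6,7}: no change
So after constraint 1: D(U) = {1,2,3,6}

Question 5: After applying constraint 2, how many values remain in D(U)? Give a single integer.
Answer: 4

Derivation:
Constraint 1 (U + W = V) on D(U)={1,2,3,6} D(W)={1,2,3,5} D(V)={4,6,7}: no change
Constraint 2 (V != W) on D(V)={4,6,7} D(W)={1,2,3,5}: no change
So after constraint 2: D(U)={1,2,3,6}, size = 4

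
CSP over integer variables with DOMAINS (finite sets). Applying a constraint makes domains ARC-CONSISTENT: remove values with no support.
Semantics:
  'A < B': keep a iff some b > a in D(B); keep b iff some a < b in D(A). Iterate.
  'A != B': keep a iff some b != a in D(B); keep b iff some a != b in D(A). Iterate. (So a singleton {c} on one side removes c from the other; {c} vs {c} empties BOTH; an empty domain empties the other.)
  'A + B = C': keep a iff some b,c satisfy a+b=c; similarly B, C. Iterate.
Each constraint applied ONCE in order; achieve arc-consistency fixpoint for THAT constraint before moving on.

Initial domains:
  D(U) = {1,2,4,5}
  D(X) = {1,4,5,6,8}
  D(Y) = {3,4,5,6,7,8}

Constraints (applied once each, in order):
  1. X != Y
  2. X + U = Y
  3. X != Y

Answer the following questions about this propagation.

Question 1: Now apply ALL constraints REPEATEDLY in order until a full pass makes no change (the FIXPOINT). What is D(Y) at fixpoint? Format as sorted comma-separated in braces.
pass 0 (initial): D(Y)={3,4,5,6,7,8}
pass 1: X {1,4,5,6,8}->{1,4,5,6}; Y {3,4,5,6,7,8}->{3,5,6,7,8}
pass 2: no change
Fixpoint after 2 passes: D(Y) = {3,5,6,7,8}

Answer: {3,5,6,7,8}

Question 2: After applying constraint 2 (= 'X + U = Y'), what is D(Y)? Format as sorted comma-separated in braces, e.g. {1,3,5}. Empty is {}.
Answer: {3,5,6,7,8}

Derivation:
Constraint 1 (X != Y) on D(X)={1,4,5,6,8} D(Y)={3,4,5,6,7,8}: no change
Constraint 2 (X + U = Y) on D(X)={1,4,5,6,8} D(U)={1,2,4,5} D(Y)={3,4,5,6,7,8}: X {1,4,5,6,8}->{1,4,5,6}; Y {3,4,5,6,7,8}->{3,5,6,7,8}
So after constraint 2: D(Y) = {3,5,6,7,8}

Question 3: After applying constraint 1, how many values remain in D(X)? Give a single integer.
Answer: 5

Derivation:
Constraint 1 (X != Y) on D(X)={1,4,5,6,8} D(Y)={3,4,5,6,7,8}: no change
So after constraint 1: D(X)={1,4,5,6,8}, size = 5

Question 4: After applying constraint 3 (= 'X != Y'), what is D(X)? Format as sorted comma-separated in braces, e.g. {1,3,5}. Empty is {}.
Constraint 1 (X != Y) on D(X)={1,4,5,6,8} D(Y)={3,4,5,6,7,8}: no change
Constraint 2 (X + U = Y) on D(X)={1,4,5,6,8} D(U)={1,2,4,5} D(Y)={3,4,5,6,7,8}: X {1,4,5,6,8}->{1,4,5,6}; Y {3,4,5,6,7,8}->{3,5,6,7,8}
Constraint 3 (X != Y) on D(X)={1,4,5,6} D(Y)={3,5,6,7,8}: no change
So after constraint 3: D(X) = {1,4,5,6}

Answer: {1,4,5,6}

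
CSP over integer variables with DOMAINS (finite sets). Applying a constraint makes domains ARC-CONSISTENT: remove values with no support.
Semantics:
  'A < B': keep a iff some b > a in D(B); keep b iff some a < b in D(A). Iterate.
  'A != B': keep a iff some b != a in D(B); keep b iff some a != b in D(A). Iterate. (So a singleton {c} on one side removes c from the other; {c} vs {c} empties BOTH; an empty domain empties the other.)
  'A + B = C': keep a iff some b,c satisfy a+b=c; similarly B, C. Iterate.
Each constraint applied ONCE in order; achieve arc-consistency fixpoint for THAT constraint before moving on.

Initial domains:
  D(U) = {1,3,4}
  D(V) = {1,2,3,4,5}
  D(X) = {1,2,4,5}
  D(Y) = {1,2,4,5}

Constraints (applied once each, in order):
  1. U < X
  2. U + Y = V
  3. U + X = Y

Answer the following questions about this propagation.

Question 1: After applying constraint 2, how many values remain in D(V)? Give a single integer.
Answer: 4

Derivation:
Constraint 1 (U < X) on D(U)={1,3,4} D(X)={1,2,4,5}: X {1,2,4,5}->{2,4,5}
Constraint 2 (U + Y = V) on D(U)={1,3,4} D(Y)={1,2,4,5} D(V)={1,2,3,4,5}: Y {1,2,4,5}->{1,2,4}; V {1,2,3,4,5}->{2,3,4,5}
So after constraint 2: D(V)={2,3,4,5}, size = 4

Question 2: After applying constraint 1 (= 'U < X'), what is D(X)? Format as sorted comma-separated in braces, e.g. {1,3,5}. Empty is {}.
Answer: {2,4,5}

Derivation:
Constraint 1 (U < X) on D(U)={1,3,4} D(X)={1,2,4,5}: X {1,2,4,5}->{2,4,5}
So after constraint 1: D(X) = {2,4,5}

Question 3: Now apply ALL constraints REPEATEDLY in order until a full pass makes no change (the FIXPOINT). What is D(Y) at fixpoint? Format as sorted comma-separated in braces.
Answer: {}

Derivation:
pass 0 (initial): D(Y)={1,2,4,5}
pass 1: U {1,3,4}->{}; V {1,2,3,4,5}->{2,3,4,5}; X {1,2,4,5}->{}; Y {1,2,4,5}->{}
pass 2: V {2,3,4,5}->{}
pass 3: no change
Fixpoint after 3 passes: D(Y) = {}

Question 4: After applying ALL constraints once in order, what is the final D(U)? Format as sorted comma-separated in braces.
Constraint 1 (U < X) on D(U)={1,3,4} D(X)={1,2,4,5}: X {1,2,4,5}->{2,4,5}
Constraint 2 (U + Y = V) on D(U)={1,3,4} D(Y)={1,2,4,5} D(V)={1,2,3,4,5}: Y {1,2,4,5}->{1,2,4}; V {1,2,3,4,5}->{2,3,4,5}
Constraint 3 (U + X = Y) on D(U)={1,3,4} D(X)={2,4,5} D(Y)={1,2,4}: U {1,3,4}->{}; X {2,4,5}->{}; Y {1,2,4}->{}
So after all 3 constraints: D(U) = {}

Answer: {}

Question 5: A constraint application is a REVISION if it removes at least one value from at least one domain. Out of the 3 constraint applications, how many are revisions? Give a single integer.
Answer: 3

Derivation:
Constraint 1 (U < X) on D(U)={1,3,4} D(X)={1,2,4,5}: X {1,2,4,5}->{2,4,5} => REVISION
Constraint 2 (U + Y = V) on D(U)={1,3,4} D(Y)={1,2,4,5} D(V)={1,2,3,4,5}: Y {1,2,4,5}->{1,2,4}; V {1,2,3,4,5}->{2,3,4,5} => REVISION
Constraint 3 (U + X = Y) on D(U)={1,3,4} D(X)={2,4,5} D(Y)={1,2,4}: U {1,3,4}->{}; X {2,4,5}->{}; Y {1,2,4}->{} => REVISION
Total revisions = 3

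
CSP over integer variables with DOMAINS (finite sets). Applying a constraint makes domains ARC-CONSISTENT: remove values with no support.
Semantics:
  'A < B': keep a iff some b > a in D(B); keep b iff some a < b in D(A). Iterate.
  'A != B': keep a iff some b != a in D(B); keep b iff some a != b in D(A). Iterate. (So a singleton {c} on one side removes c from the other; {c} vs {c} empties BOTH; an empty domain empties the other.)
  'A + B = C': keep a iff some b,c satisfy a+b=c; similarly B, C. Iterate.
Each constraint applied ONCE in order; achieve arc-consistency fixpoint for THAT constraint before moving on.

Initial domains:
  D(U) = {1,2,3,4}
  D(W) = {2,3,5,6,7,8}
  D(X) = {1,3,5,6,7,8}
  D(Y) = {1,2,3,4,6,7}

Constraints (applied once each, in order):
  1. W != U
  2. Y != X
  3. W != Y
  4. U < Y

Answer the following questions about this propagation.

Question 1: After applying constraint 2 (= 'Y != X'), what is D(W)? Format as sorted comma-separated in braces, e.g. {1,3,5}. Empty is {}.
Answer: {2,3,5,6,7,8}

Derivation:
Constraint 1 (W != U) on D(W)={2,3,5,6,7,8} D(U)={1,2,3,4}: no change
Constraint 2 (Y != X) on D(Y)={1,2,3,4,6,7} D(X)={1,3,5,6,7,8}: no change
So after constraint 2: D(W) = {2,3,5,6,7,8}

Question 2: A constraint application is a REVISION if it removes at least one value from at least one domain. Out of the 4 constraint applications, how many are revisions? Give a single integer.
Constraint 1 (W != U) on D(W)={2,3,5,6,7,8} D(U)={1,2,3,4}: no change => not a revision
Constraint 2 (Y != X) on D(Y)={1,2,3,4,6,7} D(X)={1,3,5,6,7,8}: no change => not a revision
Constraint 3 (W != Y) on D(W)={2,3,5,6,7,8} D(Y)={1,2,3,4,6,7}: no change => not a revision
Constraint 4 (U < Y) on D(U)={1,2,3,4} D(Y)={1,2,3,4,6,7}: Y {1,2,3,4,6,7}->{2,3,4,6,7} => REVISION
Total revisions = 1

Answer: 1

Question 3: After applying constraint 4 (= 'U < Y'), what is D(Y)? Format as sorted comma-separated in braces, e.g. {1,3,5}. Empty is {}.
Answer: {2,3,4,6,7}

Derivation:
Constraint 1 (W != U) on D(W)={2,3,5,6,7,8} D(U)={1,2,3,4}: no change
Constraint 2 (Y != X) on D(Y)={1,2,3,4,6,7} D(X)={1,3,5,6,7,8}: no change
Constraint 3 (W != Y) on D(W)={2,3,5,6,7,8} D(Y)={1,2,3,4,6,7}: no change
Constraint 4 (U < Y) on D(U)={1,2,3,4} D(Y)={1,2,3,4,6,7}: Y {1,2,3,4,6,7}->{2,3,4,6,7}
So after constraint 4: D(Y) = {2,3,4,6,7}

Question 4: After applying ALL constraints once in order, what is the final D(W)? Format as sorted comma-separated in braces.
Answer: {2,3,5,6,7,8}

Derivation:
Constraint 1 (W != U) on D(W)={2,3,5,6,7,8} D(U)={1,2,3,4}: no change
Constraint 2 (Y != X) on D(Y)={1,2,3,4,6,7} D(X)={1,3,5,6,7,8}: no change
Constraint 3 (W != Y) on D(W)={2,3,5,6,7,8} D(Y)={1,2,3,4,6,7}: no change
Constraint 4 (U < Y) on D(U)={1,2,3,4} D(Y)={1,2,3,4,6,7}: Y {1,2,3,4,6,7}->{2,3,4,6,7}
So after all 4 constraints: D(W) = {2,3,5,6,7,8}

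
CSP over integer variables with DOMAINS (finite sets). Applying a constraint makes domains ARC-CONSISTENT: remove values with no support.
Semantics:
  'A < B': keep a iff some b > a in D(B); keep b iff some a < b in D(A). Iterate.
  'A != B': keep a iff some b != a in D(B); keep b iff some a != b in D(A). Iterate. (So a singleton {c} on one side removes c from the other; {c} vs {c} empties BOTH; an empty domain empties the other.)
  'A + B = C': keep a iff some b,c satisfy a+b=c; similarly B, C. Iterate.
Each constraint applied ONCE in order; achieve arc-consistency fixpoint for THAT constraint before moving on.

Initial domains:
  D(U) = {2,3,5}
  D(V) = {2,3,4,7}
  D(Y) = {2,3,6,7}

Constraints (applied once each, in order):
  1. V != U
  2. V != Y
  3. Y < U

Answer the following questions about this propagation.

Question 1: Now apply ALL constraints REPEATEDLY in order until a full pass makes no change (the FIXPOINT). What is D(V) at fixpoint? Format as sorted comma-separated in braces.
pass 0 (initial): D(V)={2,3,4,7}
pass 1: U {2,3,5}->{3,5}; Y {2,3,6,7}->{2,3}
pass 2: no change
Fixpoint after 2 passes: D(V) = {2,3,4,7}

Answer: {2,3,4,7}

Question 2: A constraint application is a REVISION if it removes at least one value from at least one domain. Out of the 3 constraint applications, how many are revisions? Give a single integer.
Constraint 1 (V != U) on D(V)={2,3,4,7} D(U)={2,3,5}: no change => not a revision
Constraint 2 (V != Y) on D(V)={2,3,4,7} D(Y)={2,3,6,7}: no change => not a revision
Constraint 3 (Y < U) on D(Y)={2,3,6,7} D(U)={2,3,5}: Y {2,3,6,7}->{2,3}; U {2,3,5}->{3,5} => REVISION
Total revisions = 1

Answer: 1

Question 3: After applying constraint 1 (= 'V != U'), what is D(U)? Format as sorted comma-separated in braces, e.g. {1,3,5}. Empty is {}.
Answer: {2,3,5}

Derivation:
Constraint 1 (V != U) on D(V)={2,3,4,7} D(U)={2,3,5}: no change
So after constraint 1: D(U) = {2,3,5}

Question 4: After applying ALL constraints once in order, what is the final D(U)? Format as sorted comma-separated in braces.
Constraint 1 (V != U) on D(V)={2,3,4,7} D(U)={2,3,5}: no change
Constraint 2 (V != Y) on D(V)={2,3,4,7} D(Y)={2,3,6,7}: no change
Constraint 3 (Y < U) on D(Y)={2,3,6,7} D(U)={2,3,5}: Y {2,3,6,7}->{2,3}; U {2,3,5}->{3,5}
So after all 3 constraints: D(U) = {3,5}

Answer: {3,5}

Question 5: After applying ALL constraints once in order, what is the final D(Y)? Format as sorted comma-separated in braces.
Answer: {2,3}

Derivation:
Constraint 1 (V != U) on D(V)={2,3,4,7} D(U)={2,3,5}: no change
Constraint 2 (V != Y) on D(V)={2,3,4,7} D(Y)={2,3,6,7}: no change
Constraint 3 (Y < U) on D(Y)={2,3,6,7} D(U)={2,3,5}: Y {2,3,6,7}->{2,3}; U {2,3,5}->{3,5}
So after all 3 constraints: D(Y) = {2,3}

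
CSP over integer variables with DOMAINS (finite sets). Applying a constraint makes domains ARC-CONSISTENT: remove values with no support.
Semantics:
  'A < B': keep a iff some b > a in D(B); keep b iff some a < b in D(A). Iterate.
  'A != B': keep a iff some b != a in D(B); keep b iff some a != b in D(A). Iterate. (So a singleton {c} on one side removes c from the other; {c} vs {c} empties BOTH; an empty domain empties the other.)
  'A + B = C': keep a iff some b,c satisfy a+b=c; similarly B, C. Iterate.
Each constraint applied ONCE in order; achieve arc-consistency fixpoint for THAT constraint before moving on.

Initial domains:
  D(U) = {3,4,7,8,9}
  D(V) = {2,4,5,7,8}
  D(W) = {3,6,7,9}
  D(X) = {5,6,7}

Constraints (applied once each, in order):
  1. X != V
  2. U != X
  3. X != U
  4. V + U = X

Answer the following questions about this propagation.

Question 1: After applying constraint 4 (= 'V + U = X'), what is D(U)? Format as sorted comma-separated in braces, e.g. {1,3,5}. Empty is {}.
Constraint 1 (X != V) on D(X)={5,6,7} D(V)={2,4,5,7,8}: no change
Constraint 2 (U != X) on D(U)={3,4,7,8,9} D(X)={5,6,7}: no change
Constraint 3 (X != U) on D(X)={5,6,7} D(U)={3,4,7,8,9}: no change
Constraint 4 (V + U = X) on D(V)={2,4,5,7,8} D(U)={3,4,7,8,9} D(X)={5,6,7}: V {2,4,5,7,8}->{2,4}; U {3,4,7,8,9}->{3,4}
So after constraint 4: D(U) = {3,4}

Answer: {3,4}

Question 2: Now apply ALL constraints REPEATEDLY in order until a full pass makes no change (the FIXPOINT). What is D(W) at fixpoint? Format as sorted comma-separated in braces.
pass 0 (initial): D(W)={3,6,7,9}
pass 1: U {3,4,7,8,9}->{3,4}; V {2,4,5,7,8}->{2,4}
pass 2: no change
Fixpoint after 2 passes: D(W) = {3,6,7,9}

Answer: {3,6,7,9}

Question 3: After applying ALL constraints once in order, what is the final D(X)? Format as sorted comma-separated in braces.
Constraint 1 (X != V) on D(X)={5,6,7} D(V)={2,4,5,7,8}: no change
Constraint 2 (U != X) on D(U)={3,4,7,8,9} D(X)={5,6,7}: no change
Constraint 3 (X != U) on D(X)={5,6,7} D(U)={3,4,7,8,9}: no change
Constraint 4 (V + U = X) on D(V)={2,4,5,7,8} D(U)={3,4,7,8,9} D(X)={5,6,7}: V {2,4,5,7,8}->{2,4}; U {3,4,7,8,9}->{3,4}
So after all 4 constraints: D(X) = {5,6,7}

Answer: {5,6,7}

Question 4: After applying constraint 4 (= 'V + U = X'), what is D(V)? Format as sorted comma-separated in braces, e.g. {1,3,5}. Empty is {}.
Constraint 1 (X != V) on D(X)={5,6,7} D(V)={2,4,5,7,8}: no change
Constraint 2 (U != X) on D(U)={3,4,7,8,9} D(X)={5,6,7}: no change
Constraint 3 (X != U) on D(X)={5,6,7} D(U)={3,4,7,8,9}: no change
Constraint 4 (V + U = X) on D(V)={2,4,5,7,8} D(U)={3,4,7,8,9} D(X)={5,6,7}: V {2,4,5,7,8}->{2,4}; U {3,4,7,8,9}->{3,4}
So after constraint 4: D(V) = {2,4}

Answer: {2,4}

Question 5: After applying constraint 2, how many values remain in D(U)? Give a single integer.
Constraint 1 (X != V) on D(X)={5,6,7} D(V)={2,4,5,7,8}: no change
Constraint 2 (U != X) on D(U)={3,4,7,8,9} D(X)={5,6,7}: no change
So after constraint 2: D(U)={3,4,7,8,9}, size = 5

Answer: 5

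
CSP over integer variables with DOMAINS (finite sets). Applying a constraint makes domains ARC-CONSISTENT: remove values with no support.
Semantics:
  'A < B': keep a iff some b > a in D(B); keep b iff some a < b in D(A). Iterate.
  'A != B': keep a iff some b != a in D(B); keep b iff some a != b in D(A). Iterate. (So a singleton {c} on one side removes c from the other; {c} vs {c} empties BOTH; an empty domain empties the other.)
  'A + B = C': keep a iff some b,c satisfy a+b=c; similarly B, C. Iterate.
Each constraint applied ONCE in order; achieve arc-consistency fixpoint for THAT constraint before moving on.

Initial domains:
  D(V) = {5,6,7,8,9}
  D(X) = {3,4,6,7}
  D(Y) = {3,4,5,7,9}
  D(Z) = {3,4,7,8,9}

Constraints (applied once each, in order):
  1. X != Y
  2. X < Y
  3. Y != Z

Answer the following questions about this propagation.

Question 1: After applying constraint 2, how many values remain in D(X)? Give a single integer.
Answer: 4

Derivation:
Constraint 1 (X != Y) on D(X)={3,4,6,7} D(Y)={3,4,5,7,9}: no change
Constraint 2 (X < Y) on D(X)={3,4,6,7} D(Y)={3,4,5,7,9}: Y {3,4,5,7,9}->{4,5,7,9}
So after constraint 2: D(X)={3,4,6,7}, size = 4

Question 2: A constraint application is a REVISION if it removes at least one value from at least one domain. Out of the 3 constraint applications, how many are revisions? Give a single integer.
Constraint 1 (X != Y) on D(X)={3,4,6,7} D(Y)={3,4,5,7,9}: no change => not a revision
Constraint 2 (X < Y) on D(X)={3,4,6,7} D(Y)={3,4,5,7,9}: Y {3,4,5,7,9}->{4,5,7,9} => REVISION
Constraint 3 (Y != Z) on D(Y)={4,5,7,9} D(Z)={3,4,7,8,9}: no change => not a revision
Total revisions = 1

Answer: 1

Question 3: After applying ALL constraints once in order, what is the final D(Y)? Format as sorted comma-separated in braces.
Answer: {4,5,7,9}

Derivation:
Constraint 1 (X != Y) on D(X)={3,4,6,7} D(Y)={3,4,5,7,9}: no change
Constraint 2 (X < Y) on D(X)={3,4,6,7} D(Y)={3,4,5,7,9}: Y {3,4,5,7,9}->{4,5,7,9}
Constraint 3 (Y != Z) on D(Y)={4,5,7,9} D(Z)={3,4,7,8,9}: no change
So after all 3 constraints: D(Y) = {4,5,7,9}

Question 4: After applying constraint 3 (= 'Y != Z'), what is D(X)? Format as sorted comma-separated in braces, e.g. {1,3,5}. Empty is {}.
Constraint 1 (X != Y) on D(X)={3,4,6,7} D(Y)={3,4,5,7,9}: no change
Constraint 2 (X < Y) on D(X)={3,4,6,7} D(Y)={3,4,5,7,9}: Y {3,4,5,7,9}->{4,5,7,9}
Constraint 3 (Y != Z) on D(Y)={4,5,7,9} D(Z)={3,4,7,8,9}: no change
So after constraint 3: D(X) = {3,4,6,7}

Answer: {3,4,6,7}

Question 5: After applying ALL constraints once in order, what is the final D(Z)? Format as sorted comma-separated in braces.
Constraint 1 (X != Y) on D(X)={3,4,6,7} D(Y)={3,4,5,7,9}: no change
Constraint 2 (X < Y) on D(X)={3,4,6,7} D(Y)={3,4,5,7,9}: Y {3,4,5,7,9}->{4,5,7,9}
Constraint 3 (Y != Z) on D(Y)={4,5,7,9} D(Z)={3,4,7,8,9}: no change
So after all 3 constraints: D(Z) = {3,4,7,8,9}

Answer: {3,4,7,8,9}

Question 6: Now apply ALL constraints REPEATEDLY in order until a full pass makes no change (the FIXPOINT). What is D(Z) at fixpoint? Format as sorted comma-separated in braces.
pass 0 (initial): D(Z)={3,4,7,8,9}
pass 1: Y {3,4,5,7,9}->{4,5,7,9}
pass 2: no change
Fixpoint after 2 passes: D(Z) = {3,4,7,8,9}

Answer: {3,4,7,8,9}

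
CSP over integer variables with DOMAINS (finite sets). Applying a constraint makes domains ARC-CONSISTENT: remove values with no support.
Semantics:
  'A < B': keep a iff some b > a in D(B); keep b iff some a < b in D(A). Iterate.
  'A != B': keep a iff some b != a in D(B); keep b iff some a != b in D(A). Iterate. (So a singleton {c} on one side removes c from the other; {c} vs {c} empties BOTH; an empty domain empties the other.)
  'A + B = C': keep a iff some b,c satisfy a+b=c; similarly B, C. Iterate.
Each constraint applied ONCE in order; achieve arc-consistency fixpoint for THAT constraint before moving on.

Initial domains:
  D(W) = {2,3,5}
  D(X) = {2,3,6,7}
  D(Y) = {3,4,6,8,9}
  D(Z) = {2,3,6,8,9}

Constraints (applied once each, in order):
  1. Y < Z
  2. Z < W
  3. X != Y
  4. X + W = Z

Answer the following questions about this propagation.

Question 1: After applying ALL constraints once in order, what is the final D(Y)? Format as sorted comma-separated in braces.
Answer: {3,4,6,8}

Derivation:
Constraint 1 (Y < Z) on D(Y)={3,4,6,8,9} D(Z)={2,3,6,8,9}: Y {3,4,6,8,9}->{3,4,6,8}; Z {2,3,6,8,9}->{6,8,9}
Constraint 2 (Z < W) on D(Z)={6,8,9} D(W)={2,3,5}: Z {6,8,9}->{}; W {2,3,5}->{}
Constraint 3 (X != Y) on D(X)={2,3,6,7} D(Y)={3,4,6,8}: no change
Constraint 4 (X + W = Z) on D(X)={2,3,6,7} D(W)={} D(Z)={}: X {2,3,6,7}->{}
So after all 4 constraints: D(Y) = {3,4,6,8}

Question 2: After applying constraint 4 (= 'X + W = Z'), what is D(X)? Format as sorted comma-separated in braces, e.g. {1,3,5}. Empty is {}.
Constraint 1 (Y < Z) on D(Y)={3,4,6,8,9} D(Z)={2,3,6,8,9}: Y {3,4,6,8,9}->{3,4,6,8}; Z {2,3,6,8,9}->{6,8,9}
Constraint 2 (Z < W) on D(Z)={6,8,9} D(W)={2,3,5}: Z {6,8,9}->{}; W {2,3,5}->{}
Constraint 3 (X != Y) on D(X)={2,3,6,7} D(Y)={3,4,6,8}: no change
Constraint 4 (X + W = Z) on D(X)={2,3,6,7} D(W)={} D(Z)={}: X {2,3,6,7}->{}
So after constraint 4: D(X) = {}

Answer: {}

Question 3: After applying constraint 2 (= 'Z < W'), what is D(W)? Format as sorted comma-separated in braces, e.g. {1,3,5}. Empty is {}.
Constraint 1 (Y < Z) on D(Y)={3,4,6,8,9} D(Z)={2,3,6,8,9}: Y {3,4,6,8,9}->{3,4,6,8}; Z {2,3,6,8,9}->{6,8,9}
Constraint 2 (Z < W) on D(Z)={6,8,9} D(W)={2,3,5}: Z {6,8,9}->{}; W {2,3,5}->{}
So after constraint 2: D(W) = {}

Answer: {}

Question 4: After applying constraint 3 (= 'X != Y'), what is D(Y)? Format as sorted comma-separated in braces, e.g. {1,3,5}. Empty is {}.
Constraint 1 (Y < Z) on D(Y)={3,4,6,8,9} D(Z)={2,3,6,8,9}: Y {3,4,6,8,9}->{3,4,6,8}; Z {2,3,6,8,9}->{6,8,9}
Constraint 2 (Z < W) on D(Z)={6,8,9} D(W)={2,3,5}: Z {6,8,9}->{}; W {2,3,5}->{}
Constraint 3 (X != Y) on D(X)={2,3,6,7} D(Y)={3,4,6,8}: no change
So after constraint 3: D(Y) = {3,4,6,8}

Answer: {3,4,6,8}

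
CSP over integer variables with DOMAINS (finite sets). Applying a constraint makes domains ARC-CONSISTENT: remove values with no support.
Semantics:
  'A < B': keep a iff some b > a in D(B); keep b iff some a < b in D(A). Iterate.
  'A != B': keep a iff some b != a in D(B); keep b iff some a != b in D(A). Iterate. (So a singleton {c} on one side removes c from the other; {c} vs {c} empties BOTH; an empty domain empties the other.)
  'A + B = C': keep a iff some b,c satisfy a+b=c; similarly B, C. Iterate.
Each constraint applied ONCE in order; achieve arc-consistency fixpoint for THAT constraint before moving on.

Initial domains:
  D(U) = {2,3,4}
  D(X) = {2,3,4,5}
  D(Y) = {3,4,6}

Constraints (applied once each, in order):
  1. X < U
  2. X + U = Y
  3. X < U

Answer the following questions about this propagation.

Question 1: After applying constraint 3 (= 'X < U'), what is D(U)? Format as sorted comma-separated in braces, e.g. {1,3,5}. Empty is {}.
Answer: {3,4}

Derivation:
Constraint 1 (X < U) on D(X)={2,3,4,5} D(U)={2,3,4}: X {2,3,4,5}->{2,3}; U {2,3,4}->{3,4}
Constraint 2 (X + U = Y) on D(X)={2,3} D(U)={3,4} D(Y)={3,4,6}: Y {3,4,6}->{6}
Constraint 3 (X < U) on D(X)={2,3} D(U)={3,4}: no change
So after constraint 3: D(U) = {3,4}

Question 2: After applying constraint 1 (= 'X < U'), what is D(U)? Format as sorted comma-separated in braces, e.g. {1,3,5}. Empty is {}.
Constraint 1 (X < U) on D(X)={2,3,4,5} D(U)={2,3,4}: X {2,3,4,5}->{2,3}; U {2,3,4}->{3,4}
So after constraint 1: D(U) = {3,4}

Answer: {3,4}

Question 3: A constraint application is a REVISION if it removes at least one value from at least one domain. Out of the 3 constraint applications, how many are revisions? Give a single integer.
Constraint 1 (X < U) on D(X)={2,3,4,5} D(U)={2,3,4}: X {2,3,4,5}->{2,3}; U {2,3,4}->{3,4} => REVISION
Constraint 2 (X + U = Y) on D(X)={2,3} D(U)={3,4} D(Y)={3,4,6}: Y {3,4,6}->{6} => REVISION
Constraint 3 (X < U) on D(X)={2,3} D(U)={3,4}: no change => not a revision
Total revisions = 2

Answer: 2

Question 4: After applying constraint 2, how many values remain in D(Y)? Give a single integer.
Constraint 1 (X < U) on D(X)={2,3,4,5} D(U)={2,3,4}: X {2,3,4,5}->{2,3}; U {2,3,4}->{3,4}
Constraint 2 (X + U = Y) on D(X)={2,3} D(U)={3,4} D(Y)={3,4,6}: Y {3,4,6}->{6}
So after constraint 2: D(Y)={6}, size = 1

Answer: 1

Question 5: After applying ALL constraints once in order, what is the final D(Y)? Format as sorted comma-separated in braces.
Answer: {6}

Derivation:
Constraint 1 (X < U) on D(X)={2,3,4,5} D(U)={2,3,4}: X {2,3,4,5}->{2,3}; U {2,3,4}->{3,4}
Constraint 2 (X + U = Y) on D(X)={2,3} D(U)={3,4} D(Y)={3,4,6}: Y {3,4,6}->{6}
Constraint 3 (X < U) on D(X)={2,3} D(U)={3,4}: no change
So after all 3 constraints: D(Y) = {6}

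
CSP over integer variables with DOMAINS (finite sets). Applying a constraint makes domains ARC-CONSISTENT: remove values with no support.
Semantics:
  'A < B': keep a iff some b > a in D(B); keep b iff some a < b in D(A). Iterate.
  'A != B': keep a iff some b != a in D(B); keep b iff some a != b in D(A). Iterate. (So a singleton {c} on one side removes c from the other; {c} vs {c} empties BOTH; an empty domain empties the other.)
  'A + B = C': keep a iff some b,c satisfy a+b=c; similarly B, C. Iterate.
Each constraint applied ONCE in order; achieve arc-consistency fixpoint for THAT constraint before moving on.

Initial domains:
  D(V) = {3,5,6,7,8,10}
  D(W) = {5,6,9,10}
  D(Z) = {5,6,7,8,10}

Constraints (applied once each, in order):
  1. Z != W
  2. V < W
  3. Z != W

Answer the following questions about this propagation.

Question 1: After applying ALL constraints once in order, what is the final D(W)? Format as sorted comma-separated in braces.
Constraint 1 (Z != W) on D(Z)={5,6,7,8,10} D(W)={5,6,9,10}: no change
Constraint 2 (V < W) on D(V)={3,5,6,7,8,10} D(W)={5,6,9,10}: V {3,5,6,7,8,10}->{3,5,6,7,8}
Constraint 3 (Z != W) on D(Z)={5,6,7,8,10} D(W)={5,6,9,10}: no change
So after all 3 constraints: D(W) = {5,6,9,10}

Answer: {5,6,9,10}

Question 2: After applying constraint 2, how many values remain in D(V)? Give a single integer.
Answer: 5

Derivation:
Constraint 1 (Z != W) on D(Z)={5,6,7,8,10} D(W)={5,6,9,10}: no change
Constraint 2 (V < W) on D(V)={3,5,6,7,8,10} D(W)={5,6,9,10}: V {3,5,6,7,8,10}->{3,5,6,7,8}
So after constraint 2: D(V)={3,5,6,7,8}, size = 5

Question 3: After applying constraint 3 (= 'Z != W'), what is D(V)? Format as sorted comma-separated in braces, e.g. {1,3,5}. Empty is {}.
Answer: {3,5,6,7,8}

Derivation:
Constraint 1 (Z != W) on D(Z)={5,6,7,8,10} D(W)={5,6,9,10}: no change
Constraint 2 (V < W) on D(V)={3,5,6,7,8,10} D(W)={5,6,9,10}: V {3,5,6,7,8,10}->{3,5,6,7,8}
Constraint 3 (Z != W) on D(Z)={5,6,7,8,10} D(W)={5,6,9,10}: no change
So after constraint 3: D(V) = {3,5,6,7,8}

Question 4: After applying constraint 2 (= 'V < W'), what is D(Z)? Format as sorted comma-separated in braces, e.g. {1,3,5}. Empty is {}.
Answer: {5,6,7,8,10}

Derivation:
Constraint 1 (Z != W) on D(Z)={5,6,7,8,10} D(W)={5,6,9,10}: no change
Constraint 2 (V < W) on D(V)={3,5,6,7,8,10} D(W)={5,6,9,10}: V {3,5,6,7,8,10}->{3,5,6,7,8}
So after constraint 2: D(Z) = {5,6,7,8,10}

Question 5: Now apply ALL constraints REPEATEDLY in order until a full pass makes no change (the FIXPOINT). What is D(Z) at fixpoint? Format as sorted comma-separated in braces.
pass 0 (initial): D(Z)={5,6,7,8,10}
pass 1: V {3,5,6,7,8,10}->{3,5,6,7,8}
pass 2: no change
Fixpoint after 2 passes: D(Z) = {5,6,7,8,10}

Answer: {5,6,7,8,10}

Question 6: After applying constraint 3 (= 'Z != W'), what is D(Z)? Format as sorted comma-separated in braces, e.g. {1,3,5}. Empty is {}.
Answer: {5,6,7,8,10}

Derivation:
Constraint 1 (Z != W) on D(Z)={5,6,7,8,10} D(W)={5,6,9,10}: no change
Constraint 2 (V < W) on D(V)={3,5,6,7,8,10} D(W)={5,6,9,10}: V {3,5,6,7,8,10}->{3,5,6,7,8}
Constraint 3 (Z != W) on D(Z)={5,6,7,8,10} D(W)={5,6,9,10}: no change
So after constraint 3: D(Z) = {5,6,7,8,10}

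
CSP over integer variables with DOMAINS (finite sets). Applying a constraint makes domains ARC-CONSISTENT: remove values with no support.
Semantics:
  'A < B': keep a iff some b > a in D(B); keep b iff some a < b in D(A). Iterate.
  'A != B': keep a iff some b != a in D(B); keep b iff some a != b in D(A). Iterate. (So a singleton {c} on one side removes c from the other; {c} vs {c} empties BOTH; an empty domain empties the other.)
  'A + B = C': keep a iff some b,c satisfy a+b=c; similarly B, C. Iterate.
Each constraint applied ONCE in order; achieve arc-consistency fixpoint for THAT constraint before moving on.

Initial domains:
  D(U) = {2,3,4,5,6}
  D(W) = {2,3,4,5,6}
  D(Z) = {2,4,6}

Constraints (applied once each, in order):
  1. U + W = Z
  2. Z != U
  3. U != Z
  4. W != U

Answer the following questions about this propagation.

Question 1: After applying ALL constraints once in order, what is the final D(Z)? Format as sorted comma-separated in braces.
Answer: {4,6}

Derivation:
Constraint 1 (U + W = Z) on D(U)={2,3,4,5,6} D(W)={2,3,4,5,6} D(Z)={2,4,6}: U {2,3,4,5,6}->{2,3,4}; W {2,3,4,5,6}->{2,3,4}; Z {2,4,6}->{4,6}
Constraint 2 (Z != U) on D(Z)={4,6} D(U)={2,3,4}: no change
Constraint 3 (U != Z) on D(U)={2,3,4} D(Z)={4,6}: no change
Constraint 4 (W != U) on D(W)={2,3,4} D(U)={2,3,4}: no change
So after all 4 constraints: D(Z) = {4,6}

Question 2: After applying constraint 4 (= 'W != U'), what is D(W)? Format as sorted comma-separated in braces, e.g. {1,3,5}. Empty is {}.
Constraint 1 (U + W = Z) on D(U)={2,3,4,5,6} D(W)={2,3,4,5,6} D(Z)={2,4,6}: U {2,3,4,5,6}->{2,3,4}; W {2,3,4,5,6}->{2,3,4}; Z {2,4,6}->{4,6}
Constraint 2 (Z != U) on D(Z)={4,6} D(U)={2,3,4}: no change
Constraint 3 (U != Z) on D(U)={2,3,4} D(Z)={4,6}: no change
Constraint 4 (W != U) on D(W)={2,3,4} D(U)={2,3,4}: no change
So after constraint 4: D(W) = {2,3,4}

Answer: {2,3,4}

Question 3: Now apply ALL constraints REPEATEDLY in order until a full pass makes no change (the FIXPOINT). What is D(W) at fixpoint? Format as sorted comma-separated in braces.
pass 0 (initial): D(W)={2,3,4,5,6}
pass 1: U {2,3,4,5,6}->{2,3,4}; W {2,3,4,5,6}->{2,3,4}; Z {2,4,6}->{4,6}
pass 2: no change
Fixpoint after 2 passes: D(W) = {2,3,4}

Answer: {2,3,4}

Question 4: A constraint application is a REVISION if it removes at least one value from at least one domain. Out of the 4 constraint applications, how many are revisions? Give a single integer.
Constraint 1 (U + W = Z) on D(U)={2,3,4,5,6} D(W)={2,3,4,5,6} D(Z)={2,4,6}: U {2,3,4,5,6}->{2,3,4}; W {2,3,4,5,6}->{2,3,4}; Z {2,4,6}->{4,6} => REVISION
Constraint 2 (Z != U) on D(Z)={4,6} D(U)={2,3,4}: no change => not a revision
Constraint 3 (U != Z) on D(U)={2,3,4} D(Z)={4,6}: no change => not a revision
Constraint 4 (W != U) on D(W)={2,3,4} D(U)={2,3,4}: no change => not a revision
Total revisions = 1

Answer: 1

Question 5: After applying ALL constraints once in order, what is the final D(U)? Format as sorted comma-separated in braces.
Constraint 1 (U + W = Z) on D(U)={2,3,4,5,6} D(W)={2,3,4,5,6} D(Z)={2,4,6}: U {2,3,4,5,6}->{2,3,4}; W {2,3,4,5,6}->{2,3,4}; Z {2,4,6}->{4,6}
Constraint 2 (Z != U) on D(Z)={4,6} D(U)={2,3,4}: no change
Constraint 3 (U != Z) on D(U)={2,3,4} D(Z)={4,6}: no change
Constraint 4 (W != U) on D(W)={2,3,4} D(U)={2,3,4}: no change
So after all 4 constraints: D(U) = {2,3,4}

Answer: {2,3,4}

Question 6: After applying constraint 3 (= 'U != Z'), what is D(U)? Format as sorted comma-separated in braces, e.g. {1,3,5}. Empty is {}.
Answer: {2,3,4}

Derivation:
Constraint 1 (U + W = Z) on D(U)={2,3,4,5,6} D(W)={2,3,4,5,6} D(Z)={2,4,6}: U {2,3,4,5,6}->{2,3,4}; W {2,3,4,5,6}->{2,3,4}; Z {2,4,6}->{4,6}
Constraint 2 (Z != U) on D(Z)={4,6} D(U)={2,3,4}: no change
Constraint 3 (U != Z) on D(U)={2,3,4} D(Z)={4,6}: no change
So after constraint 3: D(U) = {2,3,4}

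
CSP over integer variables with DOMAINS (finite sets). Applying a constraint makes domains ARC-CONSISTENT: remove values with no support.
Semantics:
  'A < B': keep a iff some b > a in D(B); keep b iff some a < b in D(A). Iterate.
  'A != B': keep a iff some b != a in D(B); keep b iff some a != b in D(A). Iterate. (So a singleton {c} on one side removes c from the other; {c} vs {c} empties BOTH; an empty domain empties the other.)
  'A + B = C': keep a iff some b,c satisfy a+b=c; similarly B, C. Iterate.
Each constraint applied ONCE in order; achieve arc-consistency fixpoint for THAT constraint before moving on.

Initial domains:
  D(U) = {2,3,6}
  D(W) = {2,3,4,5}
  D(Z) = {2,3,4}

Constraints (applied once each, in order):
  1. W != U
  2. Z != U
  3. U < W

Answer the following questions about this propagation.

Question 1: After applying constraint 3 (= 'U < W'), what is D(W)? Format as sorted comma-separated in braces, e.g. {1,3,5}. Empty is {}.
Constraint 1 (W != U) on D(W)={2,3,4,5} D(U)={2,3,6}: no change
Constraint 2 (Z != U) on D(Z)={2,3,4} D(U)={2,3,6}: no change
Constraint 3 (U < W) on D(U)={2,3,6} D(W)={2,3,4,5}: U {2,3,6}->{2,3}; W {2,3,4,5}->{3,4,5}
So after constraint 3: D(W) = {3,4,5}

Answer: {3,4,5}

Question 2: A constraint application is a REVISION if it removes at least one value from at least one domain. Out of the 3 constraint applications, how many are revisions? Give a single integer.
Constraint 1 (W != U) on D(W)={2,3,4,5} D(U)={2,3,6}: no change => not a revision
Constraint 2 (Z != U) on D(Z)={2,3,4} D(U)={2,3,6}: no change => not a revision
Constraint 3 (U < W) on D(U)={2,3,6} D(W)={2,3,4,5}: U {2,3,6}->{2,3}; W {2,3,4,5}->{3,4,5} => REVISION
Total revisions = 1

Answer: 1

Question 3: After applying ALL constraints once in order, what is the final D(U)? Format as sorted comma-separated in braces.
Constraint 1 (W != U) on D(W)={2,3,4,5} D(U)={2,3,6}: no change
Constraint 2 (Z != U) on D(Z)={2,3,4} D(U)={2,3,6}: no change
Constraint 3 (U < W) on D(U)={2,3,6} D(W)={2,3,4,5}: U {2,3,6}->{2,3}; W {2,3,4,5}->{3,4,5}
So after all 3 constraints: D(U) = {2,3}

Answer: {2,3}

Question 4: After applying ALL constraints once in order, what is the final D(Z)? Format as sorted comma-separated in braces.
Answer: {2,3,4}

Derivation:
Constraint 1 (W != U) on D(W)={2,3,4,5} D(U)={2,3,6}: no change
Constraint 2 (Z != U) on D(Z)={2,3,4} D(U)={2,3,6}: no change
Constraint 3 (U < W) on D(U)={2,3,6} D(W)={2,3,4,5}: U {2,3,6}->{2,3}; W {2,3,4,5}->{3,4,5}
So after all 3 constraints: D(Z) = {2,3,4}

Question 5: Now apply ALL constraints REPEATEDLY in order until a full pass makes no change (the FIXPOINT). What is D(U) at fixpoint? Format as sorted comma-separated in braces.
Answer: {2,3}

Derivation:
pass 0 (initial): D(U)={2,3,6}
pass 1: U {2,3,6}->{2,3}; W {2,3,4,5}->{3,4,5}
pass 2: no change
Fixpoint after 2 passes: D(U) = {2,3}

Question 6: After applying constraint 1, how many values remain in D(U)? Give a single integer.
Constraint 1 (W != U) on D(W)={2,3,4,5} D(U)={2,3,6}: no change
So after constraint 1: D(U)={2,3,6}, size = 3

Answer: 3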